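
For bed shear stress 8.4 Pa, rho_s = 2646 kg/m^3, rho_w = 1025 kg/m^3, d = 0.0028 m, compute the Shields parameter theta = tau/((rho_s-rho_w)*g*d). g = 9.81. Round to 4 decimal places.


theta = tau / ((rho_s - rho_w) * g * d)
rho_s - rho_w = 2646 - 1025 = 1621
Denominator = 1621 * 9.81 * 0.0028 = 44.525628
theta = 8.4 / 44.525628
theta = 0.1887

0.1887


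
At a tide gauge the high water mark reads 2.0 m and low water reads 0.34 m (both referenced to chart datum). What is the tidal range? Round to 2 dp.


Tidal range = High water - Low water
Tidal range = 2.0 - (0.34)
Tidal range = 1.66 m

1.66


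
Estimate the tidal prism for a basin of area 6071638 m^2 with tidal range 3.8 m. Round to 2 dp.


Tidal prism = Area * Tidal range
P = 6071638 * 3.8
P = 23072224.40 m^3

23072224.40


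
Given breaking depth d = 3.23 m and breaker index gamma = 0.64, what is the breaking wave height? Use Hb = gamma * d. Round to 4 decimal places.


Hb = gamma * d
Hb = 0.64 * 3.23
Hb = 2.0672 m

2.0672


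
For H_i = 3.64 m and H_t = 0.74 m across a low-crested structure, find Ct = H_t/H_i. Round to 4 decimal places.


Ct = H_t / H_i
Ct = 0.74 / 3.64
Ct = 0.2033

0.2033


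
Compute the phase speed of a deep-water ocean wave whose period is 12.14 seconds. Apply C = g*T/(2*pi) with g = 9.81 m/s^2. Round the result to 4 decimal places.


We use the deep-water celerity formula:
C = g * T / (2 * pi)
C = 9.81 * 12.14 / (2 * 3.14159...)
C = 119.093400 / 6.283185
C = 18.9543 m/s

18.9543


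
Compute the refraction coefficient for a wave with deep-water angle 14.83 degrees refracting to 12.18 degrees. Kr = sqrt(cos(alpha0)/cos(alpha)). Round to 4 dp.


Kr = sqrt(cos(alpha0) / cos(alpha))
cos(14.83) = 0.966690
cos(12.18) = 0.977490
Kr = sqrt(0.966690 / 0.977490)
Kr = sqrt(0.988951)
Kr = 0.9945

0.9945


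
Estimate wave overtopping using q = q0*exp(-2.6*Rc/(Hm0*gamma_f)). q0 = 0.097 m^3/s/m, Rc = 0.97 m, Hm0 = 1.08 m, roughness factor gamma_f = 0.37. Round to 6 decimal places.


q = q0 * exp(-2.6 * Rc / (Hm0 * gamma_f))
Exponent = -2.6 * 0.97 / (1.08 * 0.37)
= -2.6 * 0.97 / 0.3996
= -6.311311
exp(-6.311311) = 0.001816
q = 0.097 * 0.001816
q = 0.000176 m^3/s/m

0.000176


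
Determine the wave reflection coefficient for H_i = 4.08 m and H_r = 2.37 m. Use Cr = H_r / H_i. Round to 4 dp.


Cr = H_r / H_i
Cr = 2.37 / 4.08
Cr = 0.5809

0.5809


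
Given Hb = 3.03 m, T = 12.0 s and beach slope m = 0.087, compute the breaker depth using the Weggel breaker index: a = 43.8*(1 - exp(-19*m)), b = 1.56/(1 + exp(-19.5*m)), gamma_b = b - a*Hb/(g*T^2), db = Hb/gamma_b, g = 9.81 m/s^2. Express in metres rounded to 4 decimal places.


a = 43.8 * (1 - exp(-19 * m))
exp(-19 * 0.087) = exp(-1.6530) = 0.191475
a = 43.8 * (1 - 0.191475) = 35.413412
b = 1.56 / (1 + exp(-19.5 * m))
exp(-19.5 * 0.087) = exp(-1.6965) = 0.183324
b = 1.56 / (1 + 0.183324) = 1.318320
Hb / (g * T^2) = 3.03 / (9.81 * 12.0^2) = 3.03 / 1412.6400 = 0.00214492
gamma_b = b - a * Hb/(g*T^2) = 1.318320 - 35.413412 * 0.00214492 = 1.242361
db = Hb / gamma_b = 3.03 / 1.242361
db = 2.4389 m

2.4389


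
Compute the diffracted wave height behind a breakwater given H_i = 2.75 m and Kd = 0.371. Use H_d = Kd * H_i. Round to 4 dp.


H_d = Kd * H_i
H_d = 0.371 * 2.75
H_d = 1.0203 m

1.0203


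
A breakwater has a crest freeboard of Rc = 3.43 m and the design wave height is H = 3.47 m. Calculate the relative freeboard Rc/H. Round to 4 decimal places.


Relative freeboard = Rc / H
= 3.43 / 3.47
= 0.9885

0.9885


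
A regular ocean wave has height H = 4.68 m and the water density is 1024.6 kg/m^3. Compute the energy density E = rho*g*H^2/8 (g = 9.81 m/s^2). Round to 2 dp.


E = (1/8) * rho * g * H^2
E = (1/8) * 1024.6 * 9.81 * 4.68^2
E = 0.125 * 1024.6 * 9.81 * 21.9024
E = 27518.52 J/m^2

27518.52


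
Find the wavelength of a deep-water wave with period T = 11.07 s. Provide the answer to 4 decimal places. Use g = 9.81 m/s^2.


L0 = g * T^2 / (2 * pi)
L0 = 9.81 * 11.07^2 / (2 * pi)
L0 = 9.81 * 122.5449 / 6.28319
L0 = 1202.1655 / 6.28319
L0 = 191.3306 m

191.3306


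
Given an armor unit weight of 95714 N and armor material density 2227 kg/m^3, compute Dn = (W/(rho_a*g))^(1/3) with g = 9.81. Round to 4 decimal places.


V = W / (rho_a * g)
V = 95714 / (2227 * 9.81)
V = 95714 / 21846.87
V = 4.381131 m^3
Dn = V^(1/3) = 4.381131^(1/3)
Dn = 1.6363 m

1.6363


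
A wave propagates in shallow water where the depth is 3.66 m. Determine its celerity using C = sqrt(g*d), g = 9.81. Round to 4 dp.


Using the shallow-water approximation:
C = sqrt(g * d) = sqrt(9.81 * 3.66)
C = sqrt(35.9046)
C = 5.9920 m/s

5.9920


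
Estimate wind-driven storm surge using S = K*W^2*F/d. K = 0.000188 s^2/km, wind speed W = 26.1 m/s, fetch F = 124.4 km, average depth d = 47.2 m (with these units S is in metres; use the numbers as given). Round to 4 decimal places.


S = K * W^2 * F / d
W^2 = 26.1^2 = 681.21
S = 0.000188 * 681.21 * 124.4 / 47.2
Numerator = 0.000188 * 681.21 * 124.4 = 15.931595
S = 15.931595 / 47.2 = 0.3375 m

0.3375


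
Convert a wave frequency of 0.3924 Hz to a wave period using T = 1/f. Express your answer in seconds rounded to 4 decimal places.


T = 1 / f
T = 1 / 0.3924
T = 2.5484 s

2.5484


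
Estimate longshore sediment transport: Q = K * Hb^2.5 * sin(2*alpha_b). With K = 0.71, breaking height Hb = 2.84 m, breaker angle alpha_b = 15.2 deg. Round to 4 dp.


Q = K * Hb^2.5 * sin(2 * alpha_b)
Hb^2.5 = 2.84^2.5 = 13.592391
sin(2 * 15.2) = sin(30.4) = 0.506034
Q = 0.71 * 13.592391 * 0.506034
Q = 4.8835 m^3/s

4.8835


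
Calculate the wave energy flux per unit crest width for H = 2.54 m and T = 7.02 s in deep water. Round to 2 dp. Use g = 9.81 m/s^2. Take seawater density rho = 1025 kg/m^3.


P = rho * g^2 * H^2 * T / (32 * pi)
P = 1025 * 9.81^2 * 2.54^2 * 7.02 / (32 * pi)
P = 1025 * 96.2361 * 6.4516 * 7.02 / 100.53096
P = 44439.24 W/m

44439.24


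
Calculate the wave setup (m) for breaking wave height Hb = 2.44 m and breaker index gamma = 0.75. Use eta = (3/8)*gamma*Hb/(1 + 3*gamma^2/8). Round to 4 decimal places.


eta = (3/8) * gamma * Hb / (1 + 3*gamma^2/8)
Numerator = (3/8) * 0.75 * 2.44 = 0.686250
Denominator = 1 + 3*0.75^2/8 = 1 + 0.210938 = 1.210938
eta = 0.686250 / 1.210938
eta = 0.5667 m

0.5667


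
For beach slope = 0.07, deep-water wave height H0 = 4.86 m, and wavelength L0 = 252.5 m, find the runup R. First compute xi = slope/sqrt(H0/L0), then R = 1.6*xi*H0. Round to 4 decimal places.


xi = slope / sqrt(H0/L0)
H0/L0 = 4.86/252.5 = 0.019248
sqrt(0.019248) = 0.138735
xi = 0.07 / 0.138735 = 0.504557
R = 1.6 * xi * H0 = 1.6 * 0.504557 * 4.86
R = 3.9234 m

3.9234


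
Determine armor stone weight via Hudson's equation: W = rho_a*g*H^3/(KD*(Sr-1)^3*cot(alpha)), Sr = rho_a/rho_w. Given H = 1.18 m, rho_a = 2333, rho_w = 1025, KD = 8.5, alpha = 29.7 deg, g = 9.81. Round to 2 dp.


Sr = rho_a / rho_w = 2333 / 1025 = 2.276098
(Sr - 1) = 1.276098
(Sr - 1)^3 = 2.078029
cot(29.7) = 1 / tan(29.7) = 1 / 0.570390 = 1.753187
Numerator = 2333 * 9.81 * 1.18^3 = 37603.6298
Denominator = 8.5 * 2.078029 * 1.753187 = 30.966970
W = 37603.6298 / 30.966970
W = 1214.31 N

1214.31


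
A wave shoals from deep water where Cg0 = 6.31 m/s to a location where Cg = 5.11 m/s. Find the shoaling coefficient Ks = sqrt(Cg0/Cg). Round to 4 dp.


Ks = sqrt(Cg0 / Cg)
Ks = sqrt(6.31 / 5.11)
Ks = sqrt(1.2348)
Ks = 1.1112

1.1112


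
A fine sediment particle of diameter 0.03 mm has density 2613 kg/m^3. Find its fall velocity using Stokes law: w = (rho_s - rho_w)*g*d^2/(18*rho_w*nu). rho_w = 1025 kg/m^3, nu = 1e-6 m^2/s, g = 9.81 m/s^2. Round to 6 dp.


w = (rho_s - rho_w) * g * d^2 / (18 * rho_w * nu)
d = 0.03 mm = 0.000030 m
rho_s - rho_w = 2613 - 1025 = 1588
Numerator = 1588 * 9.81 * (0.000030)^2 = 0.000014020452
Denominator = 18 * 1025 * 1e-6 = 0.018450
w = 0.000760 m/s

0.000760


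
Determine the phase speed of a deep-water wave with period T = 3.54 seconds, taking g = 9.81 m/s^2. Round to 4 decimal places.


We use the deep-water celerity formula:
C = g * T / (2 * pi)
C = 9.81 * 3.54 / (2 * 3.14159...)
C = 34.727400 / 6.283185
C = 5.5270 m/s

5.5270


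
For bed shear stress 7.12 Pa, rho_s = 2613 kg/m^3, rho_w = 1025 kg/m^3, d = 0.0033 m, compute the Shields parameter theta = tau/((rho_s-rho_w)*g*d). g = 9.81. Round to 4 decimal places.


theta = tau / ((rho_s - rho_w) * g * d)
rho_s - rho_w = 2613 - 1025 = 1588
Denominator = 1588 * 9.81 * 0.0033 = 51.408324
theta = 7.12 / 51.408324
theta = 0.1385

0.1385


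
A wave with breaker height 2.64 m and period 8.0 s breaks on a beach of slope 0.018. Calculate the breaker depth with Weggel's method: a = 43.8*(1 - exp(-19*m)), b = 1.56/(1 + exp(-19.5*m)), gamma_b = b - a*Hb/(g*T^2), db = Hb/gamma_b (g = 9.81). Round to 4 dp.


a = 43.8 * (1 - exp(-19 * m))
exp(-19 * 0.018) = exp(-0.3420) = 0.710348
a = 43.8 * (1 - 0.710348) = 12.686749
b = 1.56 / (1 + exp(-19.5 * m))
exp(-19.5 * 0.018) = exp(-0.3510) = 0.703984
b = 1.56 / (1 + 0.703984) = 0.915502
Hb / (g * T^2) = 2.64 / (9.81 * 8.0^2) = 2.64 / 627.8400 = 0.00420489
gamma_b = b - a * Hb/(g*T^2) = 0.915502 - 12.686749 * 0.00420489 = 0.862155
db = Hb / gamma_b = 2.64 / 0.862155
db = 3.0621 m

3.0621


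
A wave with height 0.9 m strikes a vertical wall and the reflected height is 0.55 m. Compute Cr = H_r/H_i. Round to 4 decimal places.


Cr = H_r / H_i
Cr = 0.55 / 0.9
Cr = 0.6111

0.6111


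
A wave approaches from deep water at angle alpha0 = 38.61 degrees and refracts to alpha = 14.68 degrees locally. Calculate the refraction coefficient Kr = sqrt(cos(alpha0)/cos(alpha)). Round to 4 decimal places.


Kr = sqrt(cos(alpha0) / cos(alpha))
cos(38.61) = 0.781412
cos(14.68) = 0.967356
Kr = sqrt(0.781412 / 0.967356)
Kr = sqrt(0.807781)
Kr = 0.8988

0.8988


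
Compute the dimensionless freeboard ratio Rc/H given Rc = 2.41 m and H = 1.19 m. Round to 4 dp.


Relative freeboard = Rc / H
= 2.41 / 1.19
= 2.0252

2.0252


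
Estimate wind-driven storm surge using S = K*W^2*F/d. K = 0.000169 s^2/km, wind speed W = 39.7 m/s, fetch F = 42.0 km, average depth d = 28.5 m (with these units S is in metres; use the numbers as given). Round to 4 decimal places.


S = K * W^2 * F / d
W^2 = 39.7^2 = 1576.09
S = 0.000169 * 1576.09 * 42.0 / 28.5
Numerator = 0.000169 * 1576.09 * 42.0 = 11.187087
S = 11.187087 / 28.5 = 0.3925 m

0.3925


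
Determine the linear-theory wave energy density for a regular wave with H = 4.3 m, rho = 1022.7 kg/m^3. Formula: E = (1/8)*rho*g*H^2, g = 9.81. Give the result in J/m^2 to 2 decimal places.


E = (1/8) * rho * g * H^2
E = (1/8) * 1022.7 * 9.81 * 4.3^2
E = 0.125 * 1022.7 * 9.81 * 18.4900
E = 23188.05 J/m^2

23188.05


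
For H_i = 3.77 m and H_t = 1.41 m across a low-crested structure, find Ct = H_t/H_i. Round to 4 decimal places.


Ct = H_t / H_i
Ct = 1.41 / 3.77
Ct = 0.3740

0.3740


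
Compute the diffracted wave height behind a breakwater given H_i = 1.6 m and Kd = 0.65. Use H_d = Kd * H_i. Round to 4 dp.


H_d = Kd * H_i
H_d = 0.65 * 1.6
H_d = 1.0400 m

1.0400


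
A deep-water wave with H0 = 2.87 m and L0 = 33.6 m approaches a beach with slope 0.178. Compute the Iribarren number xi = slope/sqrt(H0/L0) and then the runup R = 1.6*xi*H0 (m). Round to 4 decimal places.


xi = slope / sqrt(H0/L0)
H0/L0 = 2.87/33.6 = 0.085417
sqrt(0.085417) = 0.292261
xi = 0.178 / 0.292261 = 0.609044
R = 1.6 * xi * H0 = 1.6 * 0.609044 * 2.87
R = 2.7967 m

2.7967


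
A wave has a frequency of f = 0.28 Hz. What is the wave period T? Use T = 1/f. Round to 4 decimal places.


T = 1 / f
T = 1 / 0.28
T = 3.5714 s

3.5714


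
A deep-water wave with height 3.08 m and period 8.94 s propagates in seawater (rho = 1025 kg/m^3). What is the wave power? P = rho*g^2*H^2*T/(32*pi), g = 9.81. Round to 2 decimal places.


P = rho * g^2 * H^2 * T / (32 * pi)
P = 1025 * 9.81^2 * 3.08^2 * 8.94 / (32 * pi)
P = 1025 * 96.2361 * 9.4864 * 8.94 / 100.53096
P = 83214.88 W/m

83214.88


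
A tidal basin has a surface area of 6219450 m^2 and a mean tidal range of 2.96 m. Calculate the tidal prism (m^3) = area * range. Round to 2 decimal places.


Tidal prism = Area * Tidal range
P = 6219450 * 2.96
P = 18409572.00 m^3

18409572.00


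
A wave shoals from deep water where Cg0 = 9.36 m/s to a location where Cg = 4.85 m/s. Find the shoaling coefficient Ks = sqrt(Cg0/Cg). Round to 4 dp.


Ks = sqrt(Cg0 / Cg)
Ks = sqrt(9.36 / 4.85)
Ks = sqrt(1.9299)
Ks = 1.3892

1.3892


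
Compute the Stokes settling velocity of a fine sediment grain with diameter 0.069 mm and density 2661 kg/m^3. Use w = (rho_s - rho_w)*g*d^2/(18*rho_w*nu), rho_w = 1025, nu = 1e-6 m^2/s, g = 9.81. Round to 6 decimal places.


w = (rho_s - rho_w) * g * d^2 / (18 * rho_w * nu)
d = 0.069 mm = 0.000069 m
rho_s - rho_w = 2661 - 1025 = 1636
Numerator = 1636 * 9.81 * (0.000069)^2 = 0.000076410051
Denominator = 18 * 1025 * 1e-6 = 0.018450
w = 0.004141 m/s

0.004141


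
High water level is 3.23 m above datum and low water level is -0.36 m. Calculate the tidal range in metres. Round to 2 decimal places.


Tidal range = High water - Low water
Tidal range = 3.23 - (-0.36)
Tidal range = 3.59 m

3.59


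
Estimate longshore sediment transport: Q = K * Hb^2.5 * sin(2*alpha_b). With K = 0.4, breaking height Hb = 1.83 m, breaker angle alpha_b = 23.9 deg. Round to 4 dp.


Q = K * Hb^2.5 * sin(2 * alpha_b)
Hb^2.5 = 1.83^2.5 = 4.530308
sin(2 * 23.9) = sin(47.8) = 0.740805
Q = 0.4 * 4.530308 * 0.740805
Q = 1.3424 m^3/s

1.3424


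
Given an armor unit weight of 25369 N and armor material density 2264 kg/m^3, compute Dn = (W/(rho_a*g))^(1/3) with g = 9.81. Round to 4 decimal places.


V = W / (rho_a * g)
V = 25369 / (2264 * 9.81)
V = 25369 / 22209.84
V = 1.142241 m^3
Dn = V^(1/3) = 1.142241^(1/3)
Dn = 1.0453 m

1.0453


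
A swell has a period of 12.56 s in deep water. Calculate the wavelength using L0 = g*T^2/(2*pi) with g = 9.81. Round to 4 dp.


L0 = g * T^2 / (2 * pi)
L0 = 9.81 * 12.56^2 / (2 * pi)
L0 = 9.81 * 157.7536 / 6.28319
L0 = 1547.5628 / 6.28319
L0 = 246.3023 m

246.3023


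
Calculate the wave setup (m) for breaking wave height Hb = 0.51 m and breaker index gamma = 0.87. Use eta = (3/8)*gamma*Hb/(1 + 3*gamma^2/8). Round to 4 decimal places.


eta = (3/8) * gamma * Hb / (1 + 3*gamma^2/8)
Numerator = (3/8) * 0.87 * 0.51 = 0.166387
Denominator = 1 + 3*0.87^2/8 = 1 + 0.283838 = 1.283838
eta = 0.166387 / 1.283838
eta = 0.1296 m

0.1296


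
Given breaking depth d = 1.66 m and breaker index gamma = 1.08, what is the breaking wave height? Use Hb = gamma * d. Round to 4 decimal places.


Hb = gamma * d
Hb = 1.08 * 1.66
Hb = 1.7928 m

1.7928


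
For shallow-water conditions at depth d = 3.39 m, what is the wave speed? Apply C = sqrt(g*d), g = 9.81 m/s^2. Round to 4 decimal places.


Using the shallow-water approximation:
C = sqrt(g * d) = sqrt(9.81 * 3.39)
C = sqrt(33.2559)
C = 5.7668 m/s

5.7668


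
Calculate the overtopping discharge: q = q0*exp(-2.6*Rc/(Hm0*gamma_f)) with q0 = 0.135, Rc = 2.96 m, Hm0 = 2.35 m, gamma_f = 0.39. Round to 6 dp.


q = q0 * exp(-2.6 * Rc / (Hm0 * gamma_f))
Exponent = -2.6 * 2.96 / (2.35 * 0.39)
= -2.6 * 2.96 / 0.9165
= -8.397163
exp(-8.397163) = 0.000226
q = 0.135 * 0.000226
q = 0.000030 m^3/s/m

0.000030


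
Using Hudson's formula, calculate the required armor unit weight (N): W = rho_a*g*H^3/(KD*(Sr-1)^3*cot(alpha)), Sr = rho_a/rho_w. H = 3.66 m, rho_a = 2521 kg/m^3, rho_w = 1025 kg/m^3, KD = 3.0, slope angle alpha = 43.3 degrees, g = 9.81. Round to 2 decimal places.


Sr = rho_a / rho_w = 2521 / 1025 = 2.459512
(Sr - 1) = 1.459512
(Sr - 1)^3 = 3.109018
cot(43.3) = 1 / tan(43.3) = 1 / 0.942352 = 1.061174
Numerator = 2521 * 9.81 * 3.66^3 = 1212509.3863
Denominator = 3.0 * 3.109018 * 1.061174 = 9.897628
W = 1212509.3863 / 9.897628
W = 122505.05 N

122505.05


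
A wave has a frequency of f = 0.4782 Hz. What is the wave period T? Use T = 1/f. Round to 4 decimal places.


T = 1 / f
T = 1 / 0.4782
T = 2.0912 s

2.0912


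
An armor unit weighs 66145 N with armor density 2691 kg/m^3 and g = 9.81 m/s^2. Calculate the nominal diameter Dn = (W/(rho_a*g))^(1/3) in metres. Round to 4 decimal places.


V = W / (rho_a * g)
V = 66145 / (2691 * 9.81)
V = 66145 / 26398.71
V = 2.505615 m^3
Dn = V^(1/3) = 2.505615^(1/3)
Dn = 1.3582 m

1.3582


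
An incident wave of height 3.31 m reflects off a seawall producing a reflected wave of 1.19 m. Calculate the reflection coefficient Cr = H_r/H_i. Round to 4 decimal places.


Cr = H_r / H_i
Cr = 1.19 / 3.31
Cr = 0.3595

0.3595


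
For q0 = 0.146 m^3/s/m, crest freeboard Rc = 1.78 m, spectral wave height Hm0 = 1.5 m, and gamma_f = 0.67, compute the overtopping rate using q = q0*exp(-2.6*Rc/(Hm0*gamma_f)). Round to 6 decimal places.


q = q0 * exp(-2.6 * Rc / (Hm0 * gamma_f))
Exponent = -2.6 * 1.78 / (1.5 * 0.67)
= -2.6 * 1.78 / 1.0050
= -4.604975
exp(-4.604975) = 0.010002
q = 0.146 * 0.010002
q = 0.001460 m^3/s/m

0.001460


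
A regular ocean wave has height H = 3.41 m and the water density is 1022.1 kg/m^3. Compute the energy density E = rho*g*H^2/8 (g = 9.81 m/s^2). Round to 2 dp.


E = (1/8) * rho * g * H^2
E = (1/8) * 1022.1 * 9.81 * 3.41^2
E = 0.125 * 1022.1 * 9.81 * 11.6281
E = 14574.08 J/m^2

14574.08


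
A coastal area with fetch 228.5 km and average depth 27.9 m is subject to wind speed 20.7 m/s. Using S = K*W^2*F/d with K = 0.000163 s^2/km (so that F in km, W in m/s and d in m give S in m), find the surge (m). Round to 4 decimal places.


S = K * W^2 * F / d
W^2 = 20.7^2 = 428.49
S = 0.000163 * 428.49 * 228.5 / 27.9
Numerator = 0.000163 * 428.49 * 228.5 = 15.959324
S = 15.959324 / 27.9 = 0.5720 m

0.5720


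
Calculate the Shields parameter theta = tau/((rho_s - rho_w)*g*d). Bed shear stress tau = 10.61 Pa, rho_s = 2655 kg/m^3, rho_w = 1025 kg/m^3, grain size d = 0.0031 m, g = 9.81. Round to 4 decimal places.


theta = tau / ((rho_s - rho_w) * g * d)
rho_s - rho_w = 2655 - 1025 = 1630
Denominator = 1630 * 9.81 * 0.0031 = 49.569930
theta = 10.61 / 49.569930
theta = 0.2140

0.2140


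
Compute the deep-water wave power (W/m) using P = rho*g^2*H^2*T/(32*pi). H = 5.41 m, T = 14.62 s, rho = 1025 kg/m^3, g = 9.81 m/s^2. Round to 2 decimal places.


P = rho * g^2 * H^2 * T / (32 * pi)
P = 1025 * 9.81^2 * 5.41^2 * 14.62 / (32 * pi)
P = 1025 * 96.2361 * 29.2681 * 14.62 / 100.53096
P = 419859.45 W/m

419859.45


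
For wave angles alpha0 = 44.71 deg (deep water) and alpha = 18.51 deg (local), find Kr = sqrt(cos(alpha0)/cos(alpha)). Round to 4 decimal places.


Kr = sqrt(cos(alpha0) / cos(alpha))
cos(44.71) = 0.710677
cos(18.51) = 0.948268
Kr = sqrt(0.710677 / 0.948268)
Kr = sqrt(0.749447)
Kr = 0.8657

0.8657


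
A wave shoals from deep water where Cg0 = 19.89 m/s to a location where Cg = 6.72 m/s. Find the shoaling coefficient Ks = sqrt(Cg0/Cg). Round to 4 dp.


Ks = sqrt(Cg0 / Cg)
Ks = sqrt(19.89 / 6.72)
Ks = sqrt(2.9598)
Ks = 1.7204

1.7204


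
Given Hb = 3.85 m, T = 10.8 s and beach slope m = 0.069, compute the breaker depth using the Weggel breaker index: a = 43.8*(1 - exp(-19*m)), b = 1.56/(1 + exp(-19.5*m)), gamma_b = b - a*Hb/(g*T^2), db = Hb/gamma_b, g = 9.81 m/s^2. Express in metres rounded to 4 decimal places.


a = 43.8 * (1 - exp(-19 * m))
exp(-19 * 0.069) = exp(-1.3110) = 0.269550
a = 43.8 * (1 - 0.269550) = 31.993694
b = 1.56 / (1 + exp(-19.5 * m))
exp(-19.5 * 0.069) = exp(-1.3455) = 0.260409
b = 1.56 / (1 + 0.260409) = 1.237693
Hb / (g * T^2) = 3.85 / (9.81 * 10.8^2) = 3.85 / 1144.2384 = 0.00336468
gamma_b = b - a * Hb/(g*T^2) = 1.237693 - 31.993694 * 0.00336468 = 1.130044
db = Hb / gamma_b = 3.85 / 1.130044
db = 3.4069 m

3.4069


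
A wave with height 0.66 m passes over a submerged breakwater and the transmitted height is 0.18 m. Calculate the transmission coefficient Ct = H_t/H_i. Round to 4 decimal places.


Ct = H_t / H_i
Ct = 0.18 / 0.66
Ct = 0.2727

0.2727


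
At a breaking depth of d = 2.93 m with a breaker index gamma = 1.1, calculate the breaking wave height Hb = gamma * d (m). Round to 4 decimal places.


Hb = gamma * d
Hb = 1.1 * 2.93
Hb = 3.2230 m

3.2230


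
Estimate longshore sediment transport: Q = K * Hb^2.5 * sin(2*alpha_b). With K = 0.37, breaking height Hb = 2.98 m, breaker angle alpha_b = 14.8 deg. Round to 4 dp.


Q = K * Hb^2.5 * sin(2 * alpha_b)
Hb^2.5 = 2.98^2.5 = 15.329947
sin(2 * 14.8) = sin(29.6) = 0.493942
Q = 0.37 * 15.329947 * 0.493942
Q = 2.8017 m^3/s

2.8017


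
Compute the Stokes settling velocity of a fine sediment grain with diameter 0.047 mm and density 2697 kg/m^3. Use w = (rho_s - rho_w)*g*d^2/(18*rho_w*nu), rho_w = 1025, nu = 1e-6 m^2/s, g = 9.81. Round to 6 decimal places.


w = (rho_s - rho_w) * g * d^2 / (18 * rho_w * nu)
d = 0.047 mm = 0.000047 m
rho_s - rho_w = 2697 - 1025 = 1672
Numerator = 1672 * 9.81 * (0.000047)^2 = 0.000036232725
Denominator = 18 * 1025 * 1e-6 = 0.018450
w = 0.001964 m/s

0.001964


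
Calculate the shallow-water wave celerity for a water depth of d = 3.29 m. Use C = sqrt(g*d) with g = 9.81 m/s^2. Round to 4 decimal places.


Using the shallow-water approximation:
C = sqrt(g * d) = sqrt(9.81 * 3.29)
C = sqrt(32.2749)
C = 5.6811 m/s

5.6811


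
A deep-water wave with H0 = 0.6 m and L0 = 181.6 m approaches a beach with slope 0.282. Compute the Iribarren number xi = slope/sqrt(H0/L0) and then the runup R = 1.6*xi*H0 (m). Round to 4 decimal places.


xi = slope / sqrt(H0/L0)
H0/L0 = 0.6/181.6 = 0.003304
sqrt(0.003304) = 0.057480
xi = 0.282 / 0.057480 = 4.906044
R = 1.6 * xi * H0 = 1.6 * 4.906044 * 0.6
R = 4.7098 m

4.7098


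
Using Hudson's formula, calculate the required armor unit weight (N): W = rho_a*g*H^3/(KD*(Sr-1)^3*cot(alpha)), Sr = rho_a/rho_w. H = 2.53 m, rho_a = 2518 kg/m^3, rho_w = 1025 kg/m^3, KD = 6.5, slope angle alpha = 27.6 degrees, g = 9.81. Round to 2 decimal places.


Sr = rho_a / rho_w = 2518 / 1025 = 2.456585
(Sr - 1) = 1.456585
(Sr - 1)^3 = 3.090351
cot(27.6) = 1 / tan(27.6) = 1 / 0.522787 = 1.912824
Numerator = 2518 * 9.81 * 2.53^3 = 400024.2289
Denominator = 6.5 * 3.090351 * 1.912824 = 38.423427
W = 400024.2289 / 38.423427
W = 10410.95 N

10410.95


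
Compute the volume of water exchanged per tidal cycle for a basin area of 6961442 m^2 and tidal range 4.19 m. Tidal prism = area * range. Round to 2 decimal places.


Tidal prism = Area * Tidal range
P = 6961442 * 4.19
P = 29168441.98 m^3

29168441.98


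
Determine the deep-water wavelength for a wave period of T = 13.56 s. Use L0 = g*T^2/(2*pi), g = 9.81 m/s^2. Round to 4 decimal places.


L0 = g * T^2 / (2 * pi)
L0 = 9.81 * 13.56^2 / (2 * pi)
L0 = 9.81 * 183.8736 / 6.28319
L0 = 1803.8000 / 6.28319
L0 = 287.0837 m

287.0837


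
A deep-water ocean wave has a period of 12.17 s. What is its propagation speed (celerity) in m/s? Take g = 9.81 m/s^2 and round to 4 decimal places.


We use the deep-water celerity formula:
C = g * T / (2 * pi)
C = 9.81 * 12.17 / (2 * 3.14159...)
C = 119.387700 / 6.283185
C = 19.0011 m/s

19.0011


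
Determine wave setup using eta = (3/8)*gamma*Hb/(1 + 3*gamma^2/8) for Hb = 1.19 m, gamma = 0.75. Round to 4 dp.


eta = (3/8) * gamma * Hb / (1 + 3*gamma^2/8)
Numerator = (3/8) * 0.75 * 1.19 = 0.334687
Denominator = 1 + 3*0.75^2/8 = 1 + 0.210938 = 1.210938
eta = 0.334687 / 1.210938
eta = 0.2764 m

0.2764


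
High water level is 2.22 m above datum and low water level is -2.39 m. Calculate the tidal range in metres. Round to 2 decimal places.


Tidal range = High water - Low water
Tidal range = 2.22 - (-2.39)
Tidal range = 4.61 m

4.61


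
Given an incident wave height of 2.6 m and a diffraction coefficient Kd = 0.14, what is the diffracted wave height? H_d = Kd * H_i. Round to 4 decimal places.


H_d = Kd * H_i
H_d = 0.14 * 2.6
H_d = 0.3640 m

0.3640


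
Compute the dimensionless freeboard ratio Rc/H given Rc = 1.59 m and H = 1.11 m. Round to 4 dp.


Relative freeboard = Rc / H
= 1.59 / 1.11
= 1.4324

1.4324


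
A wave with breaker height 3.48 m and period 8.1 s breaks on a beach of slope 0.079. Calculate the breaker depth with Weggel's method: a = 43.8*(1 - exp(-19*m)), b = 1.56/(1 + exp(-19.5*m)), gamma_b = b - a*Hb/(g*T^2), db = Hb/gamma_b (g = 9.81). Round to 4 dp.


a = 43.8 * (1 - exp(-19 * m))
exp(-19 * 0.079) = exp(-1.5010) = 0.222907
a = 43.8 * (1 - 0.222907) = 34.036667
b = 1.56 / (1 + exp(-19.5 * m))
exp(-19.5 * 0.079) = exp(-1.5405) = 0.214274
b = 1.56 / (1 + 0.214274) = 1.284718
Hb / (g * T^2) = 3.48 / (9.81 * 8.1^2) = 3.48 / 643.6341 = 0.00540680
gamma_b = b - a * Hb/(g*T^2) = 1.284718 - 34.036667 * 0.00540680 = 1.100689
db = Hb / gamma_b = 3.48 / 1.100689
db = 3.1617 m

3.1617


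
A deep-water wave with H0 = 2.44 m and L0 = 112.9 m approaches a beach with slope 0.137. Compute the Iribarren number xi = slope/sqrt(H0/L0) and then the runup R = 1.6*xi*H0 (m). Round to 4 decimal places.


xi = slope / sqrt(H0/L0)
H0/L0 = 2.44/112.9 = 0.021612
sqrt(0.021612) = 0.147010
xi = 0.137 / 0.147010 = 0.931907
R = 1.6 * xi * H0 = 1.6 * 0.931907 * 2.44
R = 3.6382 m

3.6382


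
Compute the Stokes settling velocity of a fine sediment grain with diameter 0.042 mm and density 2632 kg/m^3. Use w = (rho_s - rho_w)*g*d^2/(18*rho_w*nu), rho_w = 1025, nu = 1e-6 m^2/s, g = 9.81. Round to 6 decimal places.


w = (rho_s - rho_w) * g * d^2 / (18 * rho_w * nu)
d = 0.042 mm = 0.000042 m
rho_s - rho_w = 2632 - 1025 = 1607
Numerator = 1607 * 9.81 * (0.000042)^2 = 0.000027808878
Denominator = 18 * 1025 * 1e-6 = 0.018450
w = 0.001507 m/s

0.001507


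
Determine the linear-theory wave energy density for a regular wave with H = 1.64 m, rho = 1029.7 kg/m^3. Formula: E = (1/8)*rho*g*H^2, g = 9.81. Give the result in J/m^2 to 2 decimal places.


E = (1/8) * rho * g * H^2
E = (1/8) * 1029.7 * 9.81 * 1.64^2
E = 0.125 * 1029.7 * 9.81 * 2.6896
E = 3396.08 J/m^2

3396.08


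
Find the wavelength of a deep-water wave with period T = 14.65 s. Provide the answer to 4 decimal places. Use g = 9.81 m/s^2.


L0 = g * T^2 / (2 * pi)
L0 = 9.81 * 14.65^2 / (2 * pi)
L0 = 9.81 * 214.6225 / 6.28319
L0 = 2105.4467 / 6.28319
L0 = 335.0923 m

335.0923


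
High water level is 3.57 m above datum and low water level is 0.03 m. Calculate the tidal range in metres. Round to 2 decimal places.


Tidal range = High water - Low water
Tidal range = 3.57 - (0.03)
Tidal range = 3.54 m

3.54


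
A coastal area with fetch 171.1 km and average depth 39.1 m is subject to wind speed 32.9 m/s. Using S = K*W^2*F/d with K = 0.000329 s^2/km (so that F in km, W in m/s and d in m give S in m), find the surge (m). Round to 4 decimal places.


S = K * W^2 * F / d
W^2 = 32.9^2 = 1082.41
S = 0.000329 * 1082.41 * 171.1 / 39.1
Numerator = 0.000329 * 1082.41 * 171.1 = 60.930915
S = 60.930915 / 39.1 = 1.5583 m

1.5583


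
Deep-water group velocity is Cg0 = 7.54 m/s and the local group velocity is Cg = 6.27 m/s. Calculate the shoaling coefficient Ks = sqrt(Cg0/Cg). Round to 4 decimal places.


Ks = sqrt(Cg0 / Cg)
Ks = sqrt(7.54 / 6.27)
Ks = sqrt(1.2026)
Ks = 1.0966

1.0966


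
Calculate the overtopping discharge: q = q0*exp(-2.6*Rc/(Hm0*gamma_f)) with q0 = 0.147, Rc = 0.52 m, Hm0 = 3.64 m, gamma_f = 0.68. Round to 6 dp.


q = q0 * exp(-2.6 * Rc / (Hm0 * gamma_f))
Exponent = -2.6 * 0.52 / (3.64 * 0.68)
= -2.6 * 0.52 / 2.4752
= -0.546218
exp(-0.546218) = 0.579136
q = 0.147 * 0.579136
q = 0.085133 m^3/s/m

0.085133


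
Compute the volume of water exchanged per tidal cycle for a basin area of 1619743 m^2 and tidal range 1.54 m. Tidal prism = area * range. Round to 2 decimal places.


Tidal prism = Area * Tidal range
P = 1619743 * 1.54
P = 2494404.22 m^3

2494404.22


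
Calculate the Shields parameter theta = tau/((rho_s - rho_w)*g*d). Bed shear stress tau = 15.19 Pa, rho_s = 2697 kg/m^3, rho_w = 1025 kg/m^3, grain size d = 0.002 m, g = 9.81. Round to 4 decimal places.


theta = tau / ((rho_s - rho_w) * g * d)
rho_s - rho_w = 2697 - 1025 = 1672
Denominator = 1672 * 9.81 * 0.002 = 32.804640
theta = 15.19 / 32.804640
theta = 0.4630

0.4630


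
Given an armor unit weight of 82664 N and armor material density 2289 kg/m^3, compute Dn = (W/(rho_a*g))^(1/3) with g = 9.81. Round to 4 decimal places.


V = W / (rho_a * g)
V = 82664 / (2289 * 9.81)
V = 82664 / 22455.09
V = 3.681303 m^3
Dn = V^(1/3) = 3.681303^(1/3)
Dn = 1.5441 m

1.5441


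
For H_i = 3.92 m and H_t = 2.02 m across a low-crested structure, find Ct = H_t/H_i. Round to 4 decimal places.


Ct = H_t / H_i
Ct = 2.02 / 3.92
Ct = 0.5153

0.5153


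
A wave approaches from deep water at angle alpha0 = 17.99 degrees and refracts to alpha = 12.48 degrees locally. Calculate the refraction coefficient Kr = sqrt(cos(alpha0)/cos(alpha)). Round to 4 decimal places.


Kr = sqrt(cos(alpha0) / cos(alpha))
cos(17.99) = 0.951110
cos(12.48) = 0.976371
Kr = sqrt(0.951110 / 0.976371)
Kr = sqrt(0.974128)
Kr = 0.9870

0.9870


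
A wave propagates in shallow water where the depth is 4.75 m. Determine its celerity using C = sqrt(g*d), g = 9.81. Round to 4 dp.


Using the shallow-water approximation:
C = sqrt(g * d) = sqrt(9.81 * 4.75)
C = sqrt(46.5975)
C = 6.8262 m/s

6.8262


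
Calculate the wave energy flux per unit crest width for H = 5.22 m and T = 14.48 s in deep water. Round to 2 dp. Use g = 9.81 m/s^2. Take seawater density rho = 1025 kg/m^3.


P = rho * g^2 * H^2 * T / (32 * pi)
P = 1025 * 9.81^2 * 5.22^2 * 14.48 / (32 * pi)
P = 1025 * 96.2361 * 27.2484 * 14.48 / 100.53096
P = 387143.17 W/m

387143.17


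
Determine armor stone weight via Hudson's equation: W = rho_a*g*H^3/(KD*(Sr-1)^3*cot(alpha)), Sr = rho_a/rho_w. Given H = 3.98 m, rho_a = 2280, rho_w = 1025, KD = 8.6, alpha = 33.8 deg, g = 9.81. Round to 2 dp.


Sr = rho_a / rho_w = 2280 / 1025 = 2.224390
(Sr - 1) = 1.224390
(Sr - 1)^3 = 1.835522
cot(33.8) = 1 / tan(33.8) = 1 / 0.669442 = 1.493782
Numerator = 2280 * 9.81 * 3.98^3 = 1410110.2537
Denominator = 8.6 * 1.835522 * 1.493782 = 23.580082
W = 1410110.2537 / 23.580082
W = 59800.91 N

59800.91


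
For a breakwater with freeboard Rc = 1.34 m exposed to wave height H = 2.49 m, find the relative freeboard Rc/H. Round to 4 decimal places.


Relative freeboard = Rc / H
= 1.34 / 2.49
= 0.5382

0.5382


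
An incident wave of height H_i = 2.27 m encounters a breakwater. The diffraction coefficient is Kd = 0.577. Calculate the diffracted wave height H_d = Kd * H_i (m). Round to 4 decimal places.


H_d = Kd * H_i
H_d = 0.577 * 2.27
H_d = 1.3098 m

1.3098


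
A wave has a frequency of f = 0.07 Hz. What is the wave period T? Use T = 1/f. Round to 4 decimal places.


T = 1 / f
T = 1 / 0.07
T = 14.2857 s

14.2857


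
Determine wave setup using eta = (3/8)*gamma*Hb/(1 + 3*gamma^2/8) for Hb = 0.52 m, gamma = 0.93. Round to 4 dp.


eta = (3/8) * gamma * Hb / (1 + 3*gamma^2/8)
Numerator = (3/8) * 0.93 * 0.52 = 0.181350
Denominator = 1 + 3*0.93^2/8 = 1 + 0.324338 = 1.324338
eta = 0.181350 / 1.324338
eta = 0.1369 m

0.1369


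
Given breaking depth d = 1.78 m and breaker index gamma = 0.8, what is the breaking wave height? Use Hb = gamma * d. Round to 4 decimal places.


Hb = gamma * d
Hb = 0.8 * 1.78
Hb = 1.4240 m

1.4240


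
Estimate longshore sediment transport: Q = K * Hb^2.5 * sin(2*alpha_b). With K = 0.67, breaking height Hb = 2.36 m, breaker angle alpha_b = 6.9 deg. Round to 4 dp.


Q = K * Hb^2.5 * sin(2 * alpha_b)
Hb^2.5 = 2.36^2.5 = 8.556182
sin(2 * 6.9) = sin(13.8) = 0.238533
Q = 0.67 * 8.556182 * 0.238533
Q = 1.3674 m^3/s

1.3674


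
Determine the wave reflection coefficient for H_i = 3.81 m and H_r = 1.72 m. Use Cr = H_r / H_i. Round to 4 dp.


Cr = H_r / H_i
Cr = 1.72 / 3.81
Cr = 0.4514

0.4514


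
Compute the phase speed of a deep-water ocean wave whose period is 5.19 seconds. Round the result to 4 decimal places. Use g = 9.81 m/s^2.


We use the deep-water celerity formula:
C = g * T / (2 * pi)
C = 9.81 * 5.19 / (2 * 3.14159...)
C = 50.913900 / 6.283185
C = 8.1032 m/s

8.1032


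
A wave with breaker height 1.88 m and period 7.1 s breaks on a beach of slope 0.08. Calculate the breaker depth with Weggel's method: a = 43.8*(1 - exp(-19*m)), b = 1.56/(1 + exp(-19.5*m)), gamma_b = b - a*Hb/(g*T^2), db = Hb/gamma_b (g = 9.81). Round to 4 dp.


a = 43.8 * (1 - exp(-19 * m))
exp(-19 * 0.08) = exp(-1.5200) = 0.218712
a = 43.8 * (1 - 0.218712) = 34.220419
b = 1.56 / (1 + exp(-19.5 * m))
exp(-19.5 * 0.08) = exp(-1.5600) = 0.210136
b = 1.56 / (1 + 0.210136) = 1.289111
Hb / (g * T^2) = 1.88 / (9.81 * 7.1^2) = 1.88 / 494.5221 = 0.00380165
gamma_b = b - a * Hb/(g*T^2) = 1.289111 - 34.220419 * 0.00380165 = 1.159017
db = Hb / gamma_b = 1.88 / 1.159017
db = 1.6221 m

1.6221


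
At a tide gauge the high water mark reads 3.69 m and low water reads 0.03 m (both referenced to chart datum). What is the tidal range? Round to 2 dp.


Tidal range = High water - Low water
Tidal range = 3.69 - (0.03)
Tidal range = 3.66 m

3.66


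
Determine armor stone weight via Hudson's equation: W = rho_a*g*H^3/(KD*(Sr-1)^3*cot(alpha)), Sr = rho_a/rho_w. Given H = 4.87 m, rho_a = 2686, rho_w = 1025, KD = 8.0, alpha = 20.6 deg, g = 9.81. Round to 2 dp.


Sr = rho_a / rho_w = 2686 / 1025 = 2.620488
(Sr - 1) = 1.620488
(Sr - 1)^3 = 4.255370
cot(20.6) = 1 / tan(20.6) = 1 / 0.375875 = 2.660457
Numerator = 2686 * 9.81 * 4.87^3 = 3043420.0636
Denominator = 8.0 * 4.255370 * 2.660457 = 90.569822
W = 3043420.0636 / 90.569822
W = 33603.03 N

33603.03


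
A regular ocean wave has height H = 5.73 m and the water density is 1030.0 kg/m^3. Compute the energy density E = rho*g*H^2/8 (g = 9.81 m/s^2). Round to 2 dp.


E = (1/8) * rho * g * H^2
E = (1/8) * 1030.0 * 9.81 * 5.73^2
E = 0.125 * 1030.0 * 9.81 * 32.8329
E = 41469.18 J/m^2

41469.18


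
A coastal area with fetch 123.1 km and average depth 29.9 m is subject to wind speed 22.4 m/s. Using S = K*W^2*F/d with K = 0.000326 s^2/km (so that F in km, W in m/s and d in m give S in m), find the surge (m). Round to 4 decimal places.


S = K * W^2 * F / d
W^2 = 22.4^2 = 501.76
S = 0.000326 * 501.76 * 123.1 / 29.9
Numerator = 0.000326 * 501.76 * 123.1 = 20.135930
S = 20.135930 / 29.9 = 0.6734 m

0.6734


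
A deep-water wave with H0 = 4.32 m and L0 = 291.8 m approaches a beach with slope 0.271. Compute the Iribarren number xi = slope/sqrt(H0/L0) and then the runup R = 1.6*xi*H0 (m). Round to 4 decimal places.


xi = slope / sqrt(H0/L0)
H0/L0 = 4.32/291.8 = 0.014805
sqrt(0.014805) = 0.121674
xi = 0.271 / 0.121674 = 2.227256
R = 1.6 * xi * H0 = 1.6 * 2.227256 * 4.32
R = 15.3948 m

15.3948


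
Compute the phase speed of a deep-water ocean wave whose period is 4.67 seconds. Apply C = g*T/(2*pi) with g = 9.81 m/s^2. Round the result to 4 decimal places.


We use the deep-water celerity formula:
C = g * T / (2 * pi)
C = 9.81 * 4.67 / (2 * 3.14159...)
C = 45.812700 / 6.283185
C = 7.2913 m/s

7.2913


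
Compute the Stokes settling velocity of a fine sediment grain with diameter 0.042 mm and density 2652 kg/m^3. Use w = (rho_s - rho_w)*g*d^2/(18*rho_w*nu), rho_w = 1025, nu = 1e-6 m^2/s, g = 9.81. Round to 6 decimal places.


w = (rho_s - rho_w) * g * d^2 / (18 * rho_w * nu)
d = 0.042 mm = 0.000042 m
rho_s - rho_w = 2652 - 1025 = 1627
Numerator = 1627 * 9.81 * (0.000042)^2 = 0.000028154975
Denominator = 18 * 1025 * 1e-6 = 0.018450
w = 0.001526 m/s

0.001526


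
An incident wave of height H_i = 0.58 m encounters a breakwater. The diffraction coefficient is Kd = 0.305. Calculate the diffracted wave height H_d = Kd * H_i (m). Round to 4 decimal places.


H_d = Kd * H_i
H_d = 0.305 * 0.58
H_d = 0.1769 m

0.1769


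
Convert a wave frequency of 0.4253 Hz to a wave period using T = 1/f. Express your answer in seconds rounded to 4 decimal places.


T = 1 / f
T = 1 / 0.4253
T = 2.3513 s

2.3513


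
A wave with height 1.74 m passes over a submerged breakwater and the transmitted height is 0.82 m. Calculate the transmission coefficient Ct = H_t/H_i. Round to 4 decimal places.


Ct = H_t / H_i
Ct = 0.82 / 1.74
Ct = 0.4713

0.4713


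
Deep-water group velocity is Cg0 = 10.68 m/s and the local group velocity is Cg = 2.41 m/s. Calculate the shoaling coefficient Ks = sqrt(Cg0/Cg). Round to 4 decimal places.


Ks = sqrt(Cg0 / Cg)
Ks = sqrt(10.68 / 2.41)
Ks = sqrt(4.4315)
Ks = 2.1051

2.1051


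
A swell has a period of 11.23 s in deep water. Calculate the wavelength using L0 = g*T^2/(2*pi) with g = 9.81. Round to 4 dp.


L0 = g * T^2 / (2 * pi)
L0 = 9.81 * 11.23^2 / (2 * pi)
L0 = 9.81 * 126.1129 / 6.28319
L0 = 1237.1675 / 6.28319
L0 = 196.9013 m

196.9013


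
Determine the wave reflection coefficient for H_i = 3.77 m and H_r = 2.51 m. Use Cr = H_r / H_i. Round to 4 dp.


Cr = H_r / H_i
Cr = 2.51 / 3.77
Cr = 0.6658

0.6658


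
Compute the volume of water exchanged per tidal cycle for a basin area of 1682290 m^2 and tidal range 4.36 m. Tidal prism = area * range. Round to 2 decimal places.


Tidal prism = Area * Tidal range
P = 1682290 * 4.36
P = 7334784.40 m^3

7334784.40


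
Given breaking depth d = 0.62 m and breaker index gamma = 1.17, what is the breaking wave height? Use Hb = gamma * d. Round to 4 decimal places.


Hb = gamma * d
Hb = 1.17 * 0.62
Hb = 0.7254 m

0.7254


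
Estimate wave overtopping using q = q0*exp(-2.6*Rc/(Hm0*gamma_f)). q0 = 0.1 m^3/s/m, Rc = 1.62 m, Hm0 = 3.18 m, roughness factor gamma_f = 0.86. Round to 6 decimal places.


q = q0 * exp(-2.6 * Rc / (Hm0 * gamma_f))
Exponent = -2.6 * 1.62 / (3.18 * 0.86)
= -2.6 * 1.62 / 2.7348
= -1.540149
exp(-1.540149) = 0.214349
q = 0.1 * 0.214349
q = 0.021435 m^3/s/m

0.021435


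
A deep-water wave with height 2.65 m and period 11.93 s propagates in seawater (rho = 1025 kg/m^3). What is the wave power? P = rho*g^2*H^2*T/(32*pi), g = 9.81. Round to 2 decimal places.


P = rho * g^2 * H^2 * T / (32 * pi)
P = 1025 * 9.81^2 * 2.65^2 * 11.93 / (32 * pi)
P = 1025 * 96.2361 * 7.0225 * 11.93 / 100.53096
P = 82204.24 W/m

82204.24


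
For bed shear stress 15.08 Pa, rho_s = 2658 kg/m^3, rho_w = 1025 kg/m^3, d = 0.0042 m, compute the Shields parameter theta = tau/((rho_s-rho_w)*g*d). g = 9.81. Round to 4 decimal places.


theta = tau / ((rho_s - rho_w) * g * d)
rho_s - rho_w = 2658 - 1025 = 1633
Denominator = 1633 * 9.81 * 0.0042 = 67.282866
theta = 15.08 / 67.282866
theta = 0.2241

0.2241


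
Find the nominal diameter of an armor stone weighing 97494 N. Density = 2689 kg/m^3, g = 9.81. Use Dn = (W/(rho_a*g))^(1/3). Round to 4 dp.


V = W / (rho_a * g)
V = 97494 / (2689 * 9.81)
V = 97494 / 26379.09
V = 3.695882 m^3
Dn = V^(1/3) = 3.695882^(1/3)
Dn = 1.5461 m

1.5461


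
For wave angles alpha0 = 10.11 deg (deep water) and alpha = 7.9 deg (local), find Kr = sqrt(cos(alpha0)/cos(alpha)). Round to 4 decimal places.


Kr = sqrt(cos(alpha0) / cos(alpha))
cos(10.11) = 0.984473
cos(7.9) = 0.990509
Kr = sqrt(0.984473 / 0.990509)
Kr = sqrt(0.993905)
Kr = 0.9969

0.9969


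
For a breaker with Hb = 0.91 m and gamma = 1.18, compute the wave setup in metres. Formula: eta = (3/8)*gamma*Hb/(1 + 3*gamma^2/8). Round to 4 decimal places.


eta = (3/8) * gamma * Hb / (1 + 3*gamma^2/8)
Numerator = (3/8) * 1.18 * 0.91 = 0.402675
Denominator = 1 + 3*1.18^2/8 = 1 + 0.522150 = 1.522150
eta = 0.402675 / 1.522150
eta = 0.2645 m

0.2645


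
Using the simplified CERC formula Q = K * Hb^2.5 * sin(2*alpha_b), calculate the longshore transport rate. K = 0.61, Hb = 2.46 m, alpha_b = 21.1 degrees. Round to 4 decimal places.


Q = K * Hb^2.5 * sin(2 * alpha_b)
Hb^2.5 = 2.46^2.5 = 9.491564
sin(2 * 21.1) = sin(42.2) = 0.671721
Q = 0.61 * 9.491564 * 0.671721
Q = 3.8892 m^3/s

3.8892


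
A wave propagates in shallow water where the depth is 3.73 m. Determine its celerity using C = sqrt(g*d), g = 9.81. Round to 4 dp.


Using the shallow-water approximation:
C = sqrt(g * d) = sqrt(9.81 * 3.73)
C = sqrt(36.5913)
C = 6.0491 m/s

6.0491
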